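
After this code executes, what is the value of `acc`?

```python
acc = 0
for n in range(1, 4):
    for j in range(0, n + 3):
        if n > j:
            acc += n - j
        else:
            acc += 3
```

37

n=1,j=0: 1>0, acc = 0+1 = 1
n=1,j=1: not 1>1, acc = 1+3 = 4
n=1,j=2: not 1>2, acc = 4+3 = 7
n=1,j=3: not 1>3, acc = 7+3 = 10
n=2,j=0: 2>0, acc = 10+2 = 12
n=2,j=1: 2>1, acc = 12+1 = 13
n=2,j=2: not 2>2, acc = 13+3 = 16
n=2,j=3: not 2>3, acc = 16+3 = 19
n=2,j=4: not 2>4, acc = 19+3 = 22
n=3,j=0: 3>0, acc = 22+3 = 25
n=3,j=1: 3>1, acc = 25+2 = 27
n=3,j=2: 3>2, acc = 27+1 = 28
n=3,j=3: not 3>3, acc = 28+3 = 31
n=3,j=4: not 3>4, acc = 31+3 = 34
n=3,j=5: not 3>5, acc = 34+3 = 37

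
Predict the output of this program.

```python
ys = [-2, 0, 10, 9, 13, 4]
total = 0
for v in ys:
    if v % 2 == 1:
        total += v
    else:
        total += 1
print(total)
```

v=-2: not odd, total = 0+1 = 1
v=0: not odd, total = 1+1 = 2
v=10: not odd, total = 2+1 = 3
v=9: odd, total = 3+9 = 12
v=13: odd, total = 12+13 = 25
v=4: not odd, total = 25+1 = 26

26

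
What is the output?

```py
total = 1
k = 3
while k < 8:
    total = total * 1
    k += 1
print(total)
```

k=3: total = 1*1 = 1
k=4: total = 1*1 = 1
k=5: total = 1*1 = 1
k=6: total = 1*1 = 1
k=7: total = 1*1 = 1

1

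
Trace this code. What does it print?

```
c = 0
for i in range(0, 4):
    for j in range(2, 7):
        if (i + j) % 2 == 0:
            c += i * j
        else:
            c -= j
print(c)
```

16

i=0,j=2: even sum, c = 0+0 = 0
i=0,j=3: odd sum, c = 0-3 = -3
i=0,j=4: even sum, c = (-3)+0 = -3
i=0,j=5: odd sum, c = (-3)-5 = -8
i=0,j=6: even sum, c = (-8)+0 = -8
i=1,j=2: odd sum, c = (-8)-2 = -10
i=1,j=3: even sum, c = (-10)+3 = -7
i=1,j=4: odd sum, c = (-7)-4 = -11
i=1,j=5: even sum, c = (-11)+5 = -6
i=1,j=6: odd sum, c = (-6)-6 = -12
i=2,j=2: even sum, c = (-12)+4 = -8
i=2,j=3: odd sum, c = (-8)-3 = -11
i=2,j=4: even sum, c = (-11)+8 = -3
i=2,j=5: odd sum, c = (-3)-5 = -8
i=2,j=6: even sum, c = (-8)+12 = 4
i=3,j=2: odd sum, c = 4-2 = 2
i=3,j=3: even sum, c = 2+9 = 11
i=3,j=4: odd sum, c = 11-4 = 7
i=3,j=5: even sum, c = 7+15 = 22
i=3,j=6: odd sum, c = 22-6 = 16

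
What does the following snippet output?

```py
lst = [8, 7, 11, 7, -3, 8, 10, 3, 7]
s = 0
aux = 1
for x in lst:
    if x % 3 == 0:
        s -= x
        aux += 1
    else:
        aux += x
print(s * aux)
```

0

x=8: not %3==0; aux=9
x=7: not %3==0; aux=16
x=11: not %3==0; aux=27
x=7: not %3==0; aux=34
x=-3: %3==0, s = 0-(-3) = 3; aux=35
x=8: not %3==0; aux=43
x=10: not %3==0; aux=53
x=3: %3==0, s = 3-3 = 0; aux=54
x=7: not %3==0; aux=61
s*aux = 0*61 = 0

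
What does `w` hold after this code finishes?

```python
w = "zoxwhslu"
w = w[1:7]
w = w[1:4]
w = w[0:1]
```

slice [1:7] → 'oxwhsl'
slice [1:4] → 'xwh'
slice [0:1] → 'x'

'x'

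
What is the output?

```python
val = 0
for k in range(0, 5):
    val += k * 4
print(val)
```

k=0: val = 0+0*4 = 0
k=1: val = 0+1*4 = 4
k=2: val = 4+2*4 = 12
k=3: val = 12+3*4 = 24
k=4: val = 24+4*4 = 40

40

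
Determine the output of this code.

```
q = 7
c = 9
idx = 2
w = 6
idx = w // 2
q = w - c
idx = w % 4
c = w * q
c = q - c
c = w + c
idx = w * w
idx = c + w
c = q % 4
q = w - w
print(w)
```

6

idx = 6//2 = 3
q = 6-9 = -3
idx = 6%4 = 2
c = 6*(-3) = -18
c = (-3)-(-18) = 15
c = 6+15 = 21
idx = 6*6 = 36
idx = 21+6 = 27
c = (-3)%4 = 1
q = 6-6 = 0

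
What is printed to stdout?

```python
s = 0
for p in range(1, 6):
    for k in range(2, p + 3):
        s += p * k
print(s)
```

280

p=1,k=2: s = 0+2 = 2
p=1,k=3: s = 2+3 = 5
p=2,k=2: s = 5+4 = 9
p=2,k=3: s = 9+6 = 15
p=2,k=4: s = 15+8 = 23
p=3,k=2: s = 23+6 = 29
p=3,k=3: s = 29+9 = 38
p=3,k=4: s = 38+12 = 50
p=3,k=5: s = 50+15 = 65
p=4,k=2: s = 65+8 = 73
p=4,k=3: s = 73+12 = 85
p=4,k=4: s = 85+16 = 101
p=4,k=5: s = 101+20 = 121
p=4,k=6: s = 121+24 = 145
p=5,k=2: s = 145+10 = 155
p=5,k=3: s = 155+15 = 170
p=5,k=4: s = 170+20 = 190
p=5,k=5: s = 190+25 = 215
p=5,k=6: s = 215+30 = 245
p=5,k=7: s = 245+35 = 280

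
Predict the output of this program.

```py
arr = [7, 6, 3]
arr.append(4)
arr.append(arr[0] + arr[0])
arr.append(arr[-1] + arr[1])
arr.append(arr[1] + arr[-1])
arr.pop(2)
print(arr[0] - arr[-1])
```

append 4 → [7, 6, 3, 4]
append arr[0]+arr[0] = 7+7 = 14 → [7, 6, 3, 4, 14]
append arr[-1]+arr[1] = 14+6 = 20 → [7, 6, 3, 4, 14, 20]
append arr[1]+arr[-1] = 6+20 = 26 → [7, 6, 3, 4, 14, 20, 26]
pop(2) removes 3 → [7, 6, 4, 14, 20, 26]
arr[0]-arr[-1] = 7-26 = -19

-19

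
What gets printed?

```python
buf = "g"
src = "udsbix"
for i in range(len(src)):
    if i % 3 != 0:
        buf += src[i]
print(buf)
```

i=0: skip
i=1: add 'd' → 'gd'
i=2: add 's' → 'gds'
i=3: skip
i=4: add 'i' → 'gdsi'
i=5: add 'x' → 'gdsix'

gdsix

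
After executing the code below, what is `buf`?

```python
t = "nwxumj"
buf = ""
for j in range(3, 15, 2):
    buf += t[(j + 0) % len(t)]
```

j=3: add t[3]='u' → 'u'
j=5: add t[5]='j' → 'uj'
j=7: add t[1]='w' → 'ujw'
j=9: add t[3]='u' → 'ujwu'
j=11: add t[5]='j' → 'ujwuj'
j=13: add t[1]='w' → 'ujwujw'

'ujwujw'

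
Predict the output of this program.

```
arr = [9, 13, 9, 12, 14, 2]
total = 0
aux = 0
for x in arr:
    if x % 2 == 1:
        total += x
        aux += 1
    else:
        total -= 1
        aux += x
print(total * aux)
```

868

x=9: odd, total = 0+9 = 9; aux=1
x=13: odd, total = 9+13 = 22; aux=2
x=9: odd, total = 22+9 = 31; aux=3
x=12: not odd, total = 31-1 = 30; aux=15
x=14: not odd, total = 30-1 = 29; aux=29
x=2: not odd, total = 29-1 = 28; aux=31
total*aux = 28*31 = 868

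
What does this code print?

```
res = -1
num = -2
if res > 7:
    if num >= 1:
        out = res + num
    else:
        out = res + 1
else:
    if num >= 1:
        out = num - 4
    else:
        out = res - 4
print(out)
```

-5

res=-1, num=-2
res > 7 is False; num >= 1 is False
→ out = res - 4 = -5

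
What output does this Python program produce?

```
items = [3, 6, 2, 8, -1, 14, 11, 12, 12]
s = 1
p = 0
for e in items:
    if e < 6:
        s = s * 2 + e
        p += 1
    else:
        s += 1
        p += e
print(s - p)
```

-33

e=3: <6, s = 1*2+3 = 5; p=1
e=6: not <6, s = 5+1 = 6; p=7
e=2: <6, s = 6*2+2 = 14; p=8
e=8: not <6, s = 14+1 = 15; p=16
e=-1: <6, s = 15*2+(-1) = 29; p=17
e=14: not <6, s = 29+1 = 30; p=31
e=11: not <6, s = 30+1 = 31; p=42
e=12: not <6, s = 31+1 = 32; p=54
e=12: not <6, s = 32+1 = 33; p=66
s-p = 33-66 = -33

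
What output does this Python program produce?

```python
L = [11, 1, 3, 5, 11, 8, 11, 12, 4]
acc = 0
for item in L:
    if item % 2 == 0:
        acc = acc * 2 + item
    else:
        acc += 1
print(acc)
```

item=11: not even, acc = 0+1 = 1
item=1: not even, acc = 1+1 = 2
item=3: not even, acc = 2+1 = 3
item=5: not even, acc = 3+1 = 4
item=11: not even, acc = 4+1 = 5
item=8: even, acc = 5*2+8 = 18
item=11: not even, acc = 18+1 = 19
item=12: even, acc = 19*2+12 = 50
item=4: even, acc = 50*2+4 = 104

104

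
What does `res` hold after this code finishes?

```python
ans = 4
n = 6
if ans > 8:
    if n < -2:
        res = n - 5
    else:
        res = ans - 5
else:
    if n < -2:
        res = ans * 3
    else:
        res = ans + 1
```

5

ans=4, n=6
ans > 8 is False; n < -2 is False
→ res = ans + 1 = 5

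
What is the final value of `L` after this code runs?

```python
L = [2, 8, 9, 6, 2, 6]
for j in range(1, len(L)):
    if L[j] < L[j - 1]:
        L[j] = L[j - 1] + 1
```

j=1: 8>=2, unchanged → [2, 8, 9, 6, 2, 6]
j=2: 9>=8, unchanged → [2, 8, 9, 6, 2, 6]
j=3: 6<9, L[3] = 9+1 = 10 → [2, 8, 9, 10, 2, 6]
j=4: 2<10, L[4] = 10+1 = 11 → [2, 8, 9, 10, 11, 6]
j=5: 6<11, L[5] = 11+1 = 12 → [2, 8, 9, 10, 11, 12]

[2, 8, 9, 10, 11, 12]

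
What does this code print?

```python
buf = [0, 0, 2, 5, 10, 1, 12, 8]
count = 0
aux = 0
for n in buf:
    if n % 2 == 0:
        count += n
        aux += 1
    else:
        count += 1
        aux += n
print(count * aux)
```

n=0: even, count = 0+0 = 0; aux=1
n=0: even, count = 0+0 = 0; aux=2
n=2: even, count = 0+2 = 2; aux=3
n=5: not even, count = 2+1 = 3; aux=8
n=10: even, count = 3+10 = 13; aux=9
n=1: not even, count = 13+1 = 14; aux=10
n=12: even, count = 14+12 = 26; aux=11
n=8: even, count = 26+8 = 34; aux=12
count*aux = 34*12 = 408

408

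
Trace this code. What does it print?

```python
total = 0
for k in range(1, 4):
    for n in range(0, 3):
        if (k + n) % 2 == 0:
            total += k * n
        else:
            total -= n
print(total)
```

3

k=1,n=0: odd sum, total = 0-0 = 0
k=1,n=1: even sum, total = 0+1 = 1
k=1,n=2: odd sum, total = 1-2 = -1
k=2,n=0: even sum, total = (-1)+0 = -1
k=2,n=1: odd sum, total = (-1)-1 = -2
k=2,n=2: even sum, total = (-2)+4 = 2
k=3,n=0: odd sum, total = 2-0 = 2
k=3,n=1: even sum, total = 2+3 = 5
k=3,n=2: odd sum, total = 5-2 = 3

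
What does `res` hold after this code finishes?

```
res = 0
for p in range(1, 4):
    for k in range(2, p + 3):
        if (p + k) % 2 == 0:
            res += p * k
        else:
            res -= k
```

28

p=1,k=2: odd sum, res = 0-2 = -2
p=1,k=3: even sum, res = (-2)+3 = 1
p=2,k=2: even sum, res = 1+4 = 5
p=2,k=3: odd sum, res = 5-3 = 2
p=2,k=4: even sum, res = 2+8 = 10
p=3,k=2: odd sum, res = 10-2 = 8
p=3,k=3: even sum, res = 8+9 = 17
p=3,k=4: odd sum, res = 17-4 = 13
p=3,k=5: even sum, res = 13+15 = 28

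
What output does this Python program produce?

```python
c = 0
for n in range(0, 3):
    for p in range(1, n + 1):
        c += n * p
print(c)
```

7

n=1,p=1: c = 0+1 = 1
n=2,p=1: c = 1+2 = 3
n=2,p=2: c = 3+4 = 7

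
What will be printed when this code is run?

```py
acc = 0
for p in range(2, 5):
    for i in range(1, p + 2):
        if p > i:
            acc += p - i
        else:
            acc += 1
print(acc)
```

16

p=2,i=1: 2>1, acc = 0+1 = 1
p=2,i=2: not 2>2, acc = 1+1 = 2
p=2,i=3: not 2>3, acc = 2+1 = 3
p=3,i=1: 3>1, acc = 3+2 = 5
p=3,i=2: 3>2, acc = 5+1 = 6
p=3,i=3: not 3>3, acc = 6+1 = 7
p=3,i=4: not 3>4, acc = 7+1 = 8
p=4,i=1: 4>1, acc = 8+3 = 11
p=4,i=2: 4>2, acc = 11+2 = 13
p=4,i=3: 4>3, acc = 13+1 = 14
p=4,i=4: not 4>4, acc = 14+1 = 15
p=4,i=5: not 4>5, acc = 15+1 = 16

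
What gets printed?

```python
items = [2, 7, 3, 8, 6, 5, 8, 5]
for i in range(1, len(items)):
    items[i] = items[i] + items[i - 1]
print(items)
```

[2, 9, 12, 20, 26, 31, 39, 44]

i=1: items[1] = 7+2 = 9 → [2, 9, 3, 8, 6, 5, 8, 5]
i=2: items[2] = 3+9 = 12 → [2, 9, 12, 8, 6, 5, 8, 5]
i=3: items[3] = 8+12 = 20 → [2, 9, 12, 20, 6, 5, 8, 5]
i=4: items[4] = 6+20 = 26 → [2, 9, 12, 20, 26, 5, 8, 5]
i=5: items[5] = 5+26 = 31 → [2, 9, 12, 20, 26, 31, 8, 5]
i=6: items[6] = 8+31 = 39 → [2, 9, 12, 20, 26, 31, 39, 5]
i=7: items[7] = 5+39 = 44 → [2, 9, 12, 20, 26, 31, 39, 44]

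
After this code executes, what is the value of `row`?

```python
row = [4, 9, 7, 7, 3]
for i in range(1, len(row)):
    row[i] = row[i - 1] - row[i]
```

[4, -5, -12, -19, -22]

i=1: row[1] = 4-9 = -5 → [4, -5, 7, 7, 3]
i=2: row[2] = (-5)-7 = -12 → [4, -5, -12, 7, 3]
i=3: row[3] = (-12)-7 = -19 → [4, -5, -12, -19, 3]
i=4: row[4] = (-19)-3 = -22 → [4, -5, -12, -19, -22]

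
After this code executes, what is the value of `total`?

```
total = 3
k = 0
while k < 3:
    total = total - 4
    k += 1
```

k=0: total = 3-4 = -1
k=1: total = (-1)-4 = -5
k=2: total = (-5)-4 = -9

-9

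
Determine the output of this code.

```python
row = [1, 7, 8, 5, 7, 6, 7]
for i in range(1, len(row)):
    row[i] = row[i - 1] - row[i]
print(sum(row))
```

i=1: row[1] = 1-7 = -6 → [1, -6, 8, 5, 7, 6, 7]
i=2: row[2] = (-6)-8 = -14 → [1, -6, -14, 5, 7, 6, 7]
i=3: row[3] = (-14)-5 = -19 → [1, -6, -14, -19, 7, 6, 7]
i=4: row[4] = (-19)-7 = -26 → [1, -6, -14, -19, -26, 6, 7]
i=5: row[5] = (-26)-6 = -32 → [1, -6, -14, -19, -26, -32, 7]
i=6: row[6] = (-32)-7 = -39 → [1, -6, -14, -19, -26, -32, -39]
sum = -135

-135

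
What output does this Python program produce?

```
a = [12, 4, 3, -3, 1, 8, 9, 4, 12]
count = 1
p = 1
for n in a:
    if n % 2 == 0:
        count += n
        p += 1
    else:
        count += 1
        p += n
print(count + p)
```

61

n=12: even, count = 1+12 = 13; p=2
n=4: even, count = 13+4 = 17; p=3
n=3: not even, count = 17+1 = 18; p=6
n=-3: not even, count = 18+1 = 19; p=3
n=1: not even, count = 19+1 = 20; p=4
n=8: even, count = 20+8 = 28; p=5
n=9: not even, count = 28+1 = 29; p=14
n=4: even, count = 29+4 = 33; p=15
n=12: even, count = 33+12 = 45; p=16
count+p = 45+16 = 61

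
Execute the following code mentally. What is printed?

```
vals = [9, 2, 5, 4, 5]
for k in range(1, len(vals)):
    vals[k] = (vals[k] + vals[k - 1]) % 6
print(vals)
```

[9, 5, 4, 2, 1]

k=1: vals[1] = (2+9)%6 = 5 → [9, 5, 5, 4, 5]
k=2: vals[2] = (5+5)%6 = 4 → [9, 5, 4, 4, 5]
k=3: vals[3] = (4+4)%6 = 2 → [9, 5, 4, 2, 5]
k=4: vals[4] = (5+2)%6 = 1 → [9, 5, 4, 2, 1]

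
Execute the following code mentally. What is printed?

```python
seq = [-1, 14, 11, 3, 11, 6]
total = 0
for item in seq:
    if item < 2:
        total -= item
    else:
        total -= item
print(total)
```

-44

item=-1: <2, total = 0-(-1) = 1
item=14: not <2, total = 1-14 = -13
item=11: not <2, total = (-13)-11 = -24
item=3: not <2, total = (-24)-3 = -27
item=11: not <2, total = (-27)-11 = -38
item=6: not <2, total = (-38)-6 = -44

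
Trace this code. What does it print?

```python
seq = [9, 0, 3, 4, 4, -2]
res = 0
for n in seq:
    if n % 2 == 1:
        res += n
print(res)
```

n=9: odd, res = 0+9 = 9
n=0: not odd
n=3: odd, res = 9+3 = 12
n=4: not odd
n=4: not odd
n=-2: not odd

12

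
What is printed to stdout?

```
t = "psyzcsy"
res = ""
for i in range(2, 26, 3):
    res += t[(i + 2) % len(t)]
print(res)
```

cpzyyssc

i=2: add t[4]='c' → 'c'
i=5: add t[0]='p' → 'cp'
i=8: add t[3]='z' → 'cpz'
i=11: add t[6]='y' → 'cpzy'
i=14: add t[2]='y' → 'cpzyy'
i=17: add t[5]='s' → 'cpzyys'
i=20: add t[1]='s' → 'cpzyyss'
i=23: add t[4]='c' → 'cpzyyssc'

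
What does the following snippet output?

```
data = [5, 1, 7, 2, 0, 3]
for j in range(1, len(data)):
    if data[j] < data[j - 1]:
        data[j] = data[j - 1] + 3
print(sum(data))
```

75

j=1: 1<5, data[1] = 5+3 = 8 → [5, 8, 7, 2, 0, 3]
j=2: 7<8, data[2] = 8+3 = 11 → [5, 8, 11, 2, 0, 3]
j=3: 2<11, data[3] = 11+3 = 14 → [5, 8, 11, 14, 0, 3]
j=4: 0<14, data[4] = 14+3 = 17 → [5, 8, 11, 14, 17, 3]
j=5: 3<17, data[5] = 17+3 = 20 → [5, 8, 11, 14, 17, 20]
sum = 75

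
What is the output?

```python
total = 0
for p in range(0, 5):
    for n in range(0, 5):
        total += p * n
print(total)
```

100

p=0,n=0: total = 0+0 = 0
p=0,n=1: total = 0+0 = 0
p=0,n=2: total = 0+0 = 0
p=0,n=3: total = 0+0 = 0
p=0,n=4: total = 0+0 = 0
p=1,n=0: total = 0+0 = 0
p=1,n=1: total = 0+1 = 1
p=1,n=2: total = 1+2 = 3
p=1,n=3: total = 3+3 = 6
p=1,n=4: total = 6+4 = 10
p=2,n=0: total = 10+0 = 10
p=2,n=1: total = 10+2 = 12
p=2,n=2: total = 12+4 = 16
p=2,n=3: total = 16+6 = 22
p=2,n=4: total = 22+8 = 30
p=3,n=0: total = 30+0 = 30
p=3,n=1: total = 30+3 = 33
p=3,n=2: total = 33+6 = 39
p=3,n=3: total = 39+9 = 48
p=3,n=4: total = 48+12 = 60
p=4,n=0: total = 60+0 = 60
p=4,n=1: total = 60+4 = 64
p=4,n=2: total = 64+8 = 72
p=4,n=3: total = 72+12 = 84
p=4,n=4: total = 84+16 = 100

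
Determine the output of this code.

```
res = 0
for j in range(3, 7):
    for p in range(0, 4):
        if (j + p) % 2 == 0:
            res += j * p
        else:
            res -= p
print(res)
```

j=3,p=0: odd sum, res = 0-0 = 0
j=3,p=1: even sum, res = 0+3 = 3
j=3,p=2: odd sum, res = 3-2 = 1
j=3,p=3: even sum, res = 1+9 = 10
j=4,p=0: even sum, res = 10+0 = 10
j=4,p=1: odd sum, res = 10-1 = 9
j=4,p=2: even sum, res = 9+8 = 17
j=4,p=3: odd sum, res = 17-3 = 14
j=5,p=0: odd sum, res = 14-0 = 14
j=5,p=1: even sum, res = 14+5 = 19
j=5,p=2: odd sum, res = 19-2 = 17
j=5,p=3: even sum, res = 17+15 = 32
j=6,p=0: even sum, res = 32+0 = 32
j=6,p=1: odd sum, res = 32-1 = 31
j=6,p=2: even sum, res = 31+12 = 43
j=6,p=3: odd sum, res = 43-3 = 40

40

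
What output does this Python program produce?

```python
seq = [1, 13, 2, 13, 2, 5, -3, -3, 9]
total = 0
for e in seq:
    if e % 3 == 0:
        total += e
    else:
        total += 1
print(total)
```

e=1: not %3==0, total = 0+1 = 1
e=13: not %3==0, total = 1+1 = 2
e=2: not %3==0, total = 2+1 = 3
e=13: not %3==0, total = 3+1 = 4
e=2: not %3==0, total = 4+1 = 5
e=5: not %3==0, total = 5+1 = 6
e=-3: %3==0, total = 6+(-3) = 3
e=-3: %3==0, total = 3+(-3) = 0
e=9: %3==0, total = 0+9 = 9

9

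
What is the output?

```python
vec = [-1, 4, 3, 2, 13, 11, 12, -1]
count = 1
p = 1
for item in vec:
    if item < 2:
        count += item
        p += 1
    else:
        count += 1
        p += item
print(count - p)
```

item=-1: <2, count = 1+(-1) = 0; p=2
item=4: not <2, count = 0+1 = 1; p=6
item=3: not <2, count = 1+1 = 2; p=9
item=2: not <2, count = 2+1 = 3; p=11
item=13: not <2, count = 3+1 = 4; p=24
item=11: not <2, count = 4+1 = 5; p=35
item=12: not <2, count = 5+1 = 6; p=47
item=-1: <2, count = 6+(-1) = 5; p=48
count-p = 5-48 = -43

-43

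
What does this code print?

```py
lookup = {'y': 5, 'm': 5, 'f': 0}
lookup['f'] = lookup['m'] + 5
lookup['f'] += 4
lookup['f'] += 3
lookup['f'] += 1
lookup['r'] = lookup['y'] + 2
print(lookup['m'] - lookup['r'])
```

-2

lookup['f'] = lookup['m']+5 = 10 → {'y': 5, 'm': 5, 'f': 10}
lookup['f'] = 10+4 = 14 → {'y': 5, 'm': 5, 'f': 14}
lookup['f'] = 14+3 = 17 → {'y': 5, 'm': 5, 'f': 17}
lookup['f'] = 17+1 = 18 → {'y': 5, 'm': 5, 'f': 18}
lookup['r'] = lookup['y']+2 = 7 → {'y': 5, 'm': 5, 'f': 18, 'r': 7}
lookup['m']-lookup['r'] = 5-7 = -2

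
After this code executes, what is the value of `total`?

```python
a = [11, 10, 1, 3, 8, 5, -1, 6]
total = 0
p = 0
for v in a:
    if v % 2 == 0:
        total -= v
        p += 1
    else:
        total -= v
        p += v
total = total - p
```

-65

v=11: not even, total = 0-11 = -11; p=11
v=10: even, total = (-11)-10 = -21; p=12
v=1: not even, total = (-21)-1 = -22; p=13
v=3: not even, total = (-22)-3 = -25; p=16
v=8: even, total = (-25)-8 = -33; p=17
v=5: not even, total = (-33)-5 = -38; p=22
v=-1: not even, total = (-38)-(-1) = -37; p=21
v=6: even, total = (-37)-6 = -43; p=22
total-p = (-43)-22 = -65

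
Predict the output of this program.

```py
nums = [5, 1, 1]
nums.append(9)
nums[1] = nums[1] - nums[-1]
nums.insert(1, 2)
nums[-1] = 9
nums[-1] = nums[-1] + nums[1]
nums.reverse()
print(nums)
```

append 9 → [5, 1, 1, 9]
nums[1] = nums[1]-nums[-1] = 1-9 = -8 → [5, -8, 1, 9]
insert 2 at 1 → [5, 2, -8, 1, 9]
nums[-1] = 9 → [5, 2, -8, 1, 9]
nums[-1] = nums[-1]+nums[1] = 9+2 = 11 → [5, 2, -8, 1, 11]
reverse → [11, 1, -8, 2, 5]

[11, 1, -8, 2, 5]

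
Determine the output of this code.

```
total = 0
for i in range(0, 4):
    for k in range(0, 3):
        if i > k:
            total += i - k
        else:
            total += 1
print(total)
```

16

i=0,k=0: not 0>0, total = 0+1 = 1
i=0,k=1: not 0>1, total = 1+1 = 2
i=0,k=2: not 0>2, total = 2+1 = 3
i=1,k=0: 1>0, total = 3+1 = 4
i=1,k=1: not 1>1, total = 4+1 = 5
i=1,k=2: not 1>2, total = 5+1 = 6
i=2,k=0: 2>0, total = 6+2 = 8
i=2,k=1: 2>1, total = 8+1 = 9
i=2,k=2: not 2>2, total = 9+1 = 10
i=3,k=0: 3>0, total = 10+3 = 13
i=3,k=1: 3>1, total = 13+2 = 15
i=3,k=2: 3>2, total = 15+1 = 16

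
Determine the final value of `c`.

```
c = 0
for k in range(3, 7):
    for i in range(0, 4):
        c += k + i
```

k=3,i=0: c = 0+3 = 3
k=3,i=1: c = 3+4 = 7
k=3,i=2: c = 7+5 = 12
k=3,i=3: c = 12+6 = 18
k=4,i=0: c = 18+4 = 22
k=4,i=1: c = 22+5 = 27
k=4,i=2: c = 27+6 = 33
k=4,i=3: c = 33+7 = 40
k=5,i=0: c = 40+5 = 45
k=5,i=1: c = 45+6 = 51
k=5,i=2: c = 51+7 = 58
k=5,i=3: c = 58+8 = 66
k=6,i=0: c = 66+6 = 72
k=6,i=1: c = 72+7 = 79
k=6,i=2: c = 79+8 = 87
k=6,i=3: c = 87+9 = 96

96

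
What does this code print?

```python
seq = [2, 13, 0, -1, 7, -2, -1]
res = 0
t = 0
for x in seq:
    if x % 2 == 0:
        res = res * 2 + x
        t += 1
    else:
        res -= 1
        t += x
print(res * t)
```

-63

x=2: even, res = 0*2+2 = 2; t=1
x=13: not even, res = 2-1 = 1; t=14
x=0: even, res = 1*2+0 = 2; t=15
x=-1: not even, res = 2-1 = 1; t=14
x=7: not even, res = 1-1 = 0; t=21
x=-2: even, res = 0*2+(-2) = -2; t=22
x=-1: not even, res = (-2)-1 = -3; t=21
res*t = (-3)*21 = -63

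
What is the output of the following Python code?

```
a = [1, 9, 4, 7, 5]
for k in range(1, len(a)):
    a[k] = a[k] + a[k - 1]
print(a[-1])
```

k=1: a[1] = 9+1 = 10 → [1, 10, 4, 7, 5]
k=2: a[2] = 4+10 = 14 → [1, 10, 14, 7, 5]
k=3: a[3] = 7+14 = 21 → [1, 10, 14, 21, 5]
k=4: a[4] = 5+21 = 26 → [1, 10, 14, 21, 26]

26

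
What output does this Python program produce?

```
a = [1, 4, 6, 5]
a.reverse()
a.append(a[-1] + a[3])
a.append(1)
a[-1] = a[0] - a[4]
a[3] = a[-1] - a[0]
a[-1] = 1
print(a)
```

reverse → [5, 6, 4, 1]
append a[-1]+a[3] = 1+1 = 2 → [5, 6, 4, 1, 2]
append 1 → [5, 6, 4, 1, 2, 1]
a[-1] = a[0]-a[4] = 5-2 = 3 → [5, 6, 4, 1, 2, 3]
a[3] = a[-1]-a[0] = 3-5 = -2 → [5, 6, 4, -2, 2, 3]
a[-1] = 1 → [5, 6, 4, -2, 2, 1]

[5, 6, 4, -2, 2, 1]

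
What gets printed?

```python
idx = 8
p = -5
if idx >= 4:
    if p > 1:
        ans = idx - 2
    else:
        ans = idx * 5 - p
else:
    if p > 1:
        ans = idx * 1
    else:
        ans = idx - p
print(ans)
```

idx=8, p=-5
idx >= 4 is True; p > 1 is False
→ ans = idx * 5 - p = 45

45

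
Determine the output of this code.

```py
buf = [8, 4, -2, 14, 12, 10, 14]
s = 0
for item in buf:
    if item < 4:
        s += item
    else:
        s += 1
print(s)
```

4

item=8: not <4, s = 0+1 = 1
item=4: not <4, s = 1+1 = 2
item=-2: <4, s = 2+(-2) = 0
item=14: not <4, s = 0+1 = 1
item=12: not <4, s = 1+1 = 2
item=10: not <4, s = 2+1 = 3
item=14: not <4, s = 3+1 = 4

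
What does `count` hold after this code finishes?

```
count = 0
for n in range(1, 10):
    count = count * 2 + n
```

1013

n=1: count = 0*2+1 = 1
n=2: count = 1*2+2 = 4
n=3: count = 4*2+3 = 11
n=4: count = 11*2+4 = 26
n=5: count = 26*2+5 = 57
n=6: count = 57*2+6 = 120
n=7: count = 120*2+7 = 247
n=8: count = 247*2+8 = 502
n=9: count = 502*2+9 = 1013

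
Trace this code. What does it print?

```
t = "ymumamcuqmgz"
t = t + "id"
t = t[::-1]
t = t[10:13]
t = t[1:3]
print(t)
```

um

+ 'id' → 'ymumamcuqmgzid'
reverse → 'dizgmqucmamumy'
slice [10:13] → 'mum'
slice [1:3] → 'um'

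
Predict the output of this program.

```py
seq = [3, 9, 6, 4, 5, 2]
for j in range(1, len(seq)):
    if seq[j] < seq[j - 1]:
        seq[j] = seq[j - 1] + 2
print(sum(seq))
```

68

j=1: 9>=3, unchanged → [3, 9, 6, 4, 5, 2]
j=2: 6<9, seq[2] = 9+2 = 11 → [3, 9, 11, 4, 5, 2]
j=3: 4<11, seq[3] = 11+2 = 13 → [3, 9, 11, 13, 5, 2]
j=4: 5<13, seq[4] = 13+2 = 15 → [3, 9, 11, 13, 15, 2]
j=5: 2<15, seq[5] = 15+2 = 17 → [3, 9, 11, 13, 15, 17]
sum = 68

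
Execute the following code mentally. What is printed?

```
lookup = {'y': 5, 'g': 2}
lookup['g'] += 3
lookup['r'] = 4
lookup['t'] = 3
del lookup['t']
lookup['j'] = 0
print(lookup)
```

{'y': 5, 'g': 5, 'r': 4, 'j': 0}

lookup['g'] = 2+3 = 5 → {'y': 5, 'g': 5}
lookup['r'] = 4 → {'y': 5, 'g': 5, 'r': 4}
lookup['t'] = 3 → {'y': 5, 'g': 5, 'r': 4, 't': 3}
del 't' → {'y': 5, 'g': 5, 'r': 4}
lookup['j'] = 0 → {'y': 5, 'g': 5, 'r': 4, 'j': 0}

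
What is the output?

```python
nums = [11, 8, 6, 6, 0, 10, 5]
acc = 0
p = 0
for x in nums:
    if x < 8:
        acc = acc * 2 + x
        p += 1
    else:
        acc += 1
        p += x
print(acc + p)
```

x=11: not <8, acc = 0+1 = 1; p=11
x=8: not <8, acc = 1+1 = 2; p=19
x=6: <8, acc = 2*2+6 = 10; p=20
x=6: <8, acc = 10*2+6 = 26; p=21
x=0: <8, acc = 26*2+0 = 52; p=22
x=10: not <8, acc = 52+1 = 53; p=32
x=5: <8, acc = 53*2+5 = 111; p=33
acc+p = 111+33 = 144

144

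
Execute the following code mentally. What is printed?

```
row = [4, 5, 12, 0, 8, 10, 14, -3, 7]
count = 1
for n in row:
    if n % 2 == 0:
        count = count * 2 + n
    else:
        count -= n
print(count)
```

286

n=4: even, count = 1*2+4 = 6
n=5: not even, count = 6-5 = 1
n=12: even, count = 1*2+12 = 14
n=0: even, count = 14*2+0 = 28
n=8: even, count = 28*2+8 = 64
n=10: even, count = 64*2+10 = 138
n=14: even, count = 138*2+14 = 290
n=-3: not even, count = 290-(-3) = 293
n=7: not even, count = 293-7 = 286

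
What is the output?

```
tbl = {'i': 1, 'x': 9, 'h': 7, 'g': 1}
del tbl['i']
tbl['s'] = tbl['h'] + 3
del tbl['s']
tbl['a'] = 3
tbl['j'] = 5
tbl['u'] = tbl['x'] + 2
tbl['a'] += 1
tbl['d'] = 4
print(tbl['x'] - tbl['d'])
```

5

del 'i' → {'x': 9, 'h': 7, 'g': 1}
tbl['s'] = tbl['h']+3 = 10 → {'x': 9, 'h': 7, 'g': 1, 's': 10}
del 's' → {'x': 9, 'h': 7, 'g': 1}
tbl['a'] = 3 → {'x': 9, 'h': 7, 'g': 1, 'a': 3}
tbl['j'] = 5 → {'x': 9, 'h': 7, 'g': 1, 'a': 3, 'j': 5}
tbl['u'] = tbl['x']+2 = 11 → {'x': 9, 'h': 7, 'g': 1, 'a': 3, 'j': 5, 'u': 11}
tbl['a'] = 3+1 = 4 → {'x': 9, 'h': 7, 'g': 1, 'a': 4, 'j': 5, 'u': 11}
tbl['d'] = 4 → {'x': 9, 'h': 7, 'g': 1, 'a': 4, 'j': 5, 'u': 11, 'd': 4}
tbl['x']-tbl['d'] = 9-4 = 5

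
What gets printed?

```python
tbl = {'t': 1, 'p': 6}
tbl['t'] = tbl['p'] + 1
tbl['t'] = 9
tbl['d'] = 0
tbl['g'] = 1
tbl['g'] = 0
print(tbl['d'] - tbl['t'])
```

tbl['t'] = tbl['p']+1 = 7 → {'t': 7, 'p': 6}
tbl['t'] = 9 → {'t': 9, 'p': 6}
tbl['d'] = 0 → {'t': 9, 'p': 6, 'd': 0}
tbl['g'] = 1 → {'t': 9, 'p': 6, 'd': 0, 'g': 1}
tbl['g'] = 0 → {'t': 9, 'p': 6, 'd': 0, 'g': 0}
tbl['d']-tbl['t'] = 0-9 = -9

-9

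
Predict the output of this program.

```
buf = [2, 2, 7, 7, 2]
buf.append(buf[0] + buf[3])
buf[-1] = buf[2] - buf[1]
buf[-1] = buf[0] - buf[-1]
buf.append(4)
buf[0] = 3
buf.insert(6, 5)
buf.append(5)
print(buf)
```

append buf[0]+buf[3] = 2+7 = 9 → [2, 2, 7, 7, 2, 9]
buf[-1] = buf[2]-buf[1] = 7-2 = 5 → [2, 2, 7, 7, 2, 5]
buf[-1] = buf[0]-buf[-1] = 2-5 = -3 → [2, 2, 7, 7, 2, -3]
append 4 → [2, 2, 7, 7, 2, -3, 4]
buf[0] = 3 → [3, 2, 7, 7, 2, -3, 4]
insert 5 at 6 → [3, 2, 7, 7, 2, -3, 5, 4]
append 5 → [3, 2, 7, 7, 2, -3, 5, 4, 5]

[3, 2, 7, 7, 2, -3, 5, 4, 5]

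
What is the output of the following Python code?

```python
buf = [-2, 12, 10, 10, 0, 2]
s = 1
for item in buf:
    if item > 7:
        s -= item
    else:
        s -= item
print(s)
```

item=-2: not >7, s = 1-(-2) = 3
item=12: >7, s = 3-12 = -9
item=10: >7, s = (-9)-10 = -19
item=10: >7, s = (-19)-10 = -29
item=0: not >7, s = (-29)-0 = -29
item=2: not >7, s = (-29)-2 = -31

-31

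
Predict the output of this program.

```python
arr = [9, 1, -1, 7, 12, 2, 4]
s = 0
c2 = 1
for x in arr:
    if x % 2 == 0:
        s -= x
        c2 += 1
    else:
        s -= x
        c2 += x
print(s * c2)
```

-680

x=9: not even, s = 0-9 = -9; c2=10
x=1: not even, s = (-9)-1 = -10; c2=11
x=-1: not even, s = (-10)-(-1) = -9; c2=10
x=7: not even, s = (-9)-7 = -16; c2=17
x=12: even, s = (-16)-12 = -28; c2=18
x=2: even, s = (-28)-2 = -30; c2=19
x=4: even, s = (-30)-4 = -34; c2=20
s*c2 = (-34)*20 = -680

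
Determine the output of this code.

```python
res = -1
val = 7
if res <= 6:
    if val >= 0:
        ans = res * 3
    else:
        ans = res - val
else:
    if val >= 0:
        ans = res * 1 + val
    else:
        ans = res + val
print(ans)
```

-3

res=-1, val=7
res <= 6 is True; val >= 0 is True
→ ans = res * 3 = -3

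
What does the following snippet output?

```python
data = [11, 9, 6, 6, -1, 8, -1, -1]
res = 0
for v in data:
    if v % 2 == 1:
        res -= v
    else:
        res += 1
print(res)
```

v=11: odd, res = 0-11 = -11
v=9: odd, res = (-11)-9 = -20
v=6: not odd, res = (-20)+1 = -19
v=6: not odd, res = (-19)+1 = -18
v=-1: odd, res = (-18)-(-1) = -17
v=8: not odd, res = (-17)+1 = -16
v=-1: odd, res = (-16)-(-1) = -15
v=-1: odd, res = (-15)-(-1) = -14

-14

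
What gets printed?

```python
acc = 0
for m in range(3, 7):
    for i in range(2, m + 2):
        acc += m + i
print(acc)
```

m=3,i=2: acc = 0+5 = 5
m=3,i=3: acc = 5+6 = 11
m=3,i=4: acc = 11+7 = 18
m=4,i=2: acc = 18+6 = 24
m=4,i=3: acc = 24+7 = 31
m=4,i=4: acc = 31+8 = 39
m=4,i=5: acc = 39+9 = 48
m=5,i=2: acc = 48+7 = 55
m=5,i=3: acc = 55+8 = 63
m=5,i=4: acc = 63+9 = 72
m=5,i=5: acc = 72+10 = 82
m=5,i=6: acc = 82+11 = 93
m=6,i=2: acc = 93+8 = 101
m=6,i=3: acc = 101+9 = 110
m=6,i=4: acc = 110+10 = 120
m=6,i=5: acc = 120+11 = 131
m=6,i=6: acc = 131+12 = 143
m=6,i=7: acc = 143+13 = 156

156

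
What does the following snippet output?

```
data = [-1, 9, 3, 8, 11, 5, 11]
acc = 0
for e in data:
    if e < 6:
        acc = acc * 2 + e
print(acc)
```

e=-1: <6, acc = 0*2+(-1) = -1
e=9: not <6
e=3: <6, acc = (-1)*2+3 = 1
e=8: not <6
e=11: not <6
e=5: <6, acc = 1*2+5 = 7
e=11: not <6

7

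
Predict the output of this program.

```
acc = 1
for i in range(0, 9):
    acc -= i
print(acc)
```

-35

i=0: acc = 1-0 = 1
i=1: acc = 1-1 = 0
i=2: acc = 0-2 = -2
i=3: acc = (-2)-3 = -5
i=4: acc = (-5)-4 = -9
i=5: acc = (-9)-5 = -14
i=6: acc = (-14)-6 = -20
i=7: acc = (-20)-7 = -27
i=8: acc = (-27)-8 = -35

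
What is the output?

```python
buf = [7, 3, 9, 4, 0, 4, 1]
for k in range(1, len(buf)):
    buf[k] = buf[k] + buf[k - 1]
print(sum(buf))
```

k=1: buf[1] = 3+7 = 10 → [7, 10, 9, 4, 0, 4, 1]
k=2: buf[2] = 9+10 = 19 → [7, 10, 19, 4, 0, 4, 1]
k=3: buf[3] = 4+19 = 23 → [7, 10, 19, 23, 0, 4, 1]
k=4: buf[4] = 0+23 = 23 → [7, 10, 19, 23, 23, 4, 1]
k=5: buf[5] = 4+23 = 27 → [7, 10, 19, 23, 23, 27, 1]
k=6: buf[6] = 1+27 = 28 → [7, 10, 19, 23, 23, 27, 28]
sum = 137

137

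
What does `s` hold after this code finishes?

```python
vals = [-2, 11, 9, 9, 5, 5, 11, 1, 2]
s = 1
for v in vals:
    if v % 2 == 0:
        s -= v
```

1

v=-2: even, s = 1-(-2) = 3
v=11: not even
v=9: not even
v=9: not even
v=5: not even
v=5: not even
v=11: not even
v=1: not even
v=2: even, s = 3-2 = 1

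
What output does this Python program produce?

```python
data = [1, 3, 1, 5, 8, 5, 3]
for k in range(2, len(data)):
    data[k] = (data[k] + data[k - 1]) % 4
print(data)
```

k=2: data[2] = (1+3)%4 = 0 → [1, 3, 0, 5, 8, 5, 3]
k=3: data[3] = (5+0)%4 = 1 → [1, 3, 0, 1, 8, 5, 3]
k=4: data[4] = (8+1)%4 = 1 → [1, 3, 0, 1, 1, 5, 3]
k=5: data[5] = (5+1)%4 = 2 → [1, 3, 0, 1, 1, 2, 3]
k=6: data[6] = (3+2)%4 = 1 → [1, 3, 0, 1, 1, 2, 1]

[1, 3, 0, 1, 1, 2, 1]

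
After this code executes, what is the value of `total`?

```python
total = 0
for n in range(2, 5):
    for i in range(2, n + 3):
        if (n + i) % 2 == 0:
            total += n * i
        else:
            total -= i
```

67

n=2,i=2: even sum, total = 0+4 = 4
n=2,i=3: odd sum, total = 4-3 = 1
n=2,i=4: even sum, total = 1+8 = 9
n=3,i=2: odd sum, total = 9-2 = 7
n=3,i=3: even sum, total = 7+9 = 16
n=3,i=4: odd sum, total = 16-4 = 12
n=3,i=5: even sum, total = 12+15 = 27
n=4,i=2: even sum, total = 27+8 = 35
n=4,i=3: odd sum, total = 35-3 = 32
n=4,i=4: even sum, total = 32+16 = 48
n=4,i=5: odd sum, total = 48-5 = 43
n=4,i=6: even sum, total = 43+24 = 67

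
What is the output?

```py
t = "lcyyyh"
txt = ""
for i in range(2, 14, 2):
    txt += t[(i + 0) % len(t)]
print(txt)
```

yylyyl

i=2: add t[2]='y' → 'y'
i=4: add t[4]='y' → 'yy'
i=6: add t[0]='l' → 'yyl'
i=8: add t[2]='y' → 'yyly'
i=10: add t[4]='y' → 'yylyy'
i=12: add t[0]='l' → 'yylyyl'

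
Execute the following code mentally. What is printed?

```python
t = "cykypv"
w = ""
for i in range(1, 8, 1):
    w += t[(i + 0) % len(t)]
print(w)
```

i=1: add t[1]='y' → 'y'
i=2: add t[2]='k' → 'yk'
i=3: add t[3]='y' → 'yky'
i=4: add t[4]='p' → 'ykyp'
i=5: add t[5]='v' → 'ykypv'
i=6: add t[0]='c' → 'ykypvc'
i=7: add t[1]='y' → 'ykypvcy'

ykypvcy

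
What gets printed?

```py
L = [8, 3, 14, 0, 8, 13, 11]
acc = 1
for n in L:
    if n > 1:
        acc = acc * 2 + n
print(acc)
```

n=8: >1, acc = 1*2+8 = 10
n=3: >1, acc = 10*2+3 = 23
n=14: >1, acc = 23*2+14 = 60
n=0: not >1
n=8: >1, acc = 60*2+8 = 128
n=13: >1, acc = 128*2+13 = 269
n=11: >1, acc = 269*2+11 = 549

549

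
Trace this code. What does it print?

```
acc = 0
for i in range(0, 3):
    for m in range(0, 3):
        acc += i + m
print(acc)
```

i=0,m=0: acc = 0+0 = 0
i=0,m=1: acc = 0+1 = 1
i=0,m=2: acc = 1+2 = 3
i=1,m=0: acc = 3+1 = 4
i=1,m=1: acc = 4+2 = 6
i=1,m=2: acc = 6+3 = 9
i=2,m=0: acc = 9+2 = 11
i=2,m=1: acc = 11+3 = 14
i=2,m=2: acc = 14+4 = 18

18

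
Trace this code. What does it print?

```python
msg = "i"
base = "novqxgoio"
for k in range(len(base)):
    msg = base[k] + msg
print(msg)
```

k=0: prepend 'n' → 'ni'
k=1: prepend 'o' → 'oni'
k=2: prepend 'v' → 'voni'
k=3: prepend 'q' → 'qvoni'
k=4: prepend 'x' → 'xqvoni'
k=5: prepend 'g' → 'gxqvoni'
k=6: prepend 'o' → 'ogxqvoni'
k=7: prepend 'i' → 'iogxqvoni'
k=8: prepend 'o' → 'oiogxqvoni'

oiogxqvoni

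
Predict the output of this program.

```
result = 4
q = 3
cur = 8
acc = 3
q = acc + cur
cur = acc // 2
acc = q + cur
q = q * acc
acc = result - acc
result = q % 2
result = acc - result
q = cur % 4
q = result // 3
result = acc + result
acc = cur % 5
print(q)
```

-3

q = 3+8 = 11
cur = 3//2 = 1
acc = 11+1 = 12
q = 11*12 = 132
acc = 4-12 = -8
result = 132%2 = 0
result = (-8)-0 = -8
q = 1%4 = 1
q = (-8)//3 = -3
result = (-8)+(-8) = -16
acc = 1%5 = 1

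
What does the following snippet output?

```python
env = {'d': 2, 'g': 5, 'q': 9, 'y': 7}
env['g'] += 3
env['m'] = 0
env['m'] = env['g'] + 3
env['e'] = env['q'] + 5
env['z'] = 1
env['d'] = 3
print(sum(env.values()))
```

env['g'] = 5+3 = 8 → {'d': 2, 'g': 8, 'q': 9, 'y': 7}
env['m'] = 0 → {'d': 2, 'g': 8, 'q': 9, 'y': 7, 'm': 0}
env['m'] = env['g']+3 = 11 → {'d': 2, 'g': 8, 'q': 9, 'y': 7, 'm': 11}
env['e'] = env['q']+5 = 14 → {'d': 2, 'g': 8, 'q': 9, 'y': 7, 'm': 11, 'e': 14}
env['z'] = 1 → {'d': 2, 'g': 8, 'q': 9, 'y': 7, 'm': 11, 'e': 14, 'z': 1}
env['d'] = 3 → {'d': 3, 'g': 8, 'q': 9, 'y': 7, 'm': 11, 'e': 14, 'z': 1}
sum of values = 53

53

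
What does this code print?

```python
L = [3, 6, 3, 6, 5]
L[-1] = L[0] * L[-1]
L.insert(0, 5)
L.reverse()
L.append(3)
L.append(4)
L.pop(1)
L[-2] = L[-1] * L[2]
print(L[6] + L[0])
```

19

L[-1] = L[0]*L[-1] = 3*5 = 15 → [3, 6, 3, 6, 15]
insert 5 at 0 → [5, 3, 6, 3, 6, 15]
reverse → [15, 6, 3, 6, 3, 5]
append 3 → [15, 6, 3, 6, 3, 5, 3]
append 4 → [15, 6, 3, 6, 3, 5, 3, 4]
pop(1) removes 6 → [15, 3, 6, 3, 5, 3, 4]
L[-2] = L[-1]*L[2] = 4*6 = 24 → [15, 3, 6, 3, 5, 24, 4]
L[6]+L[0] = 4+15 = 19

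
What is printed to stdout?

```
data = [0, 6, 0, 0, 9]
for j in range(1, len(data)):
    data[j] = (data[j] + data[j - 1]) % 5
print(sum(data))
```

j=1: data[1] = (6+0)%5 = 1 → [0, 1, 0, 0, 9]
j=2: data[2] = (0+1)%5 = 1 → [0, 1, 1, 0, 9]
j=3: data[3] = (0+1)%5 = 1 → [0, 1, 1, 1, 9]
j=4: data[4] = (9+1)%5 = 0 → [0, 1, 1, 1, 0]
sum = 3

3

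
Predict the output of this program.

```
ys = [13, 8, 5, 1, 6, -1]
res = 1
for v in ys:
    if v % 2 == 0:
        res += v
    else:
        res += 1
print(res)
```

19

v=13: not even, res = 1+1 = 2
v=8: even, res = 2+8 = 10
v=5: not even, res = 10+1 = 11
v=1: not even, res = 11+1 = 12
v=6: even, res = 12+6 = 18
v=-1: not even, res = 18+1 = 19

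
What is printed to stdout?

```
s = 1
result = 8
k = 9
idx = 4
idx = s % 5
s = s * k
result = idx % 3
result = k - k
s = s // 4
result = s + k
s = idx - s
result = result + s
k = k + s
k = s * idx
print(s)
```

-1

idx = 1%5 = 1
s = 1*9 = 9
result = 1%3 = 1
result = 9-9 = 0
s = 9//4 = 2
result = 2+9 = 11
s = 1-2 = -1
result = 11+(-1) = 10
k = 9+(-1) = 8
k = (-1)*1 = -1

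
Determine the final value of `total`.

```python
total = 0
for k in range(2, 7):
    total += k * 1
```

20

k=2: total = 0+2*1 = 2
k=3: total = 2+3*1 = 5
k=4: total = 5+4*1 = 9
k=5: total = 9+5*1 = 14
k=6: total = 14+6*1 = 20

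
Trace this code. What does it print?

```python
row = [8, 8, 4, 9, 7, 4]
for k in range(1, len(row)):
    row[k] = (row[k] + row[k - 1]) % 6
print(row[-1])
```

k=1: row[1] = (8+8)%6 = 4 → [8, 4, 4, 9, 7, 4]
k=2: row[2] = (4+4)%6 = 2 → [8, 4, 2, 9, 7, 4]
k=3: row[3] = (9+2)%6 = 5 → [8, 4, 2, 5, 7, 4]
k=4: row[4] = (7+5)%6 = 0 → [8, 4, 2, 5, 0, 4]
k=5: row[5] = (4+0)%6 = 4 → [8, 4, 2, 5, 0, 4]

4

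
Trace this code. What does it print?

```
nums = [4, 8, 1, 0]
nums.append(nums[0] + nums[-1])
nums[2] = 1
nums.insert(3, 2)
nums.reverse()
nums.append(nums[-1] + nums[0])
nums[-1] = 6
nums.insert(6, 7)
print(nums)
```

append nums[0]+nums[-1] = 4+0 = 4 → [4, 8, 1, 0, 4]
nums[2] = 1 → [4, 8, 1, 0, 4]
insert 2 at 3 → [4, 8, 1, 2, 0, 4]
reverse → [4, 0, 2, 1, 8, 4]
append nums[-1]+nums[0] = 4+4 = 8 → [4, 0, 2, 1, 8, 4, 8]
nums[-1] = 6 → [4, 0, 2, 1, 8, 4, 6]
insert 7 at 6 → [4, 0, 2, 1, 8, 4, 7, 6]

[4, 0, 2, 1, 8, 4, 7, 6]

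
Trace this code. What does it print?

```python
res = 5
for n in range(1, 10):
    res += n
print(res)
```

50

n=1: res = 5+1 = 6
n=2: res = 6+2 = 8
n=3: res = 8+3 = 11
n=4: res = 11+4 = 15
n=5: res = 15+5 = 20
n=6: res = 20+6 = 26
n=7: res = 26+7 = 33
n=8: res = 33+8 = 41
n=9: res = 41+9 = 50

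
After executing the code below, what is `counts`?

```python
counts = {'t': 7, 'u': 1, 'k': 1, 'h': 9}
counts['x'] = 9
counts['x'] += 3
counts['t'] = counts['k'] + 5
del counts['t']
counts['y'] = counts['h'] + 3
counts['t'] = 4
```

{'u': 1, 'k': 1, 'h': 9, 'x': 12, 'y': 12, 't': 4}

counts['x'] = 9 → {'t': 7, 'u': 1, 'k': 1, 'h': 9, 'x': 9}
counts['x'] = 9+3 = 12 → {'t': 7, 'u': 1, 'k': 1, 'h': 9, 'x': 12}
counts['t'] = counts['k']+5 = 6 → {'t': 6, 'u': 1, 'k': 1, 'h': 9, 'x': 12}
del 't' → {'u': 1, 'k': 1, 'h': 9, 'x': 12}
counts['y'] = counts['h']+3 = 12 → {'u': 1, 'k': 1, 'h': 9, 'x': 12, 'y': 12}
counts['t'] = 4 → {'u': 1, 'k': 1, 'h': 9, 'x': 12, 'y': 12, 't': 4}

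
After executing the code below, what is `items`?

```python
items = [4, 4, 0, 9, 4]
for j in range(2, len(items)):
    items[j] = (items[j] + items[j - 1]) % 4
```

j=2: items[2] = (0+4)%4 = 0 → [4, 4, 0, 9, 4]
j=3: items[3] = (9+0)%4 = 1 → [4, 4, 0, 1, 4]
j=4: items[4] = (4+1)%4 = 1 → [4, 4, 0, 1, 1]

[4, 4, 0, 1, 1]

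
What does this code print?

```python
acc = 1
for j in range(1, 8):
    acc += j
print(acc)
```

29

j=1: acc = 1+1 = 2
j=2: acc = 2+2 = 4
j=3: acc = 4+3 = 7
j=4: acc = 7+4 = 11
j=5: acc = 11+5 = 16
j=6: acc = 16+6 = 22
j=7: acc = 22+7 = 29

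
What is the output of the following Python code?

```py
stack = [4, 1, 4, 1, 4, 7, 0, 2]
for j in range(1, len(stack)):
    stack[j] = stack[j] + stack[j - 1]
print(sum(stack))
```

107

j=1: stack[1] = 1+4 = 5 → [4, 5, 4, 1, 4, 7, 0, 2]
j=2: stack[2] = 4+5 = 9 → [4, 5, 9, 1, 4, 7, 0, 2]
j=3: stack[3] = 1+9 = 10 → [4, 5, 9, 10, 4, 7, 0, 2]
j=4: stack[4] = 4+10 = 14 → [4, 5, 9, 10, 14, 7, 0, 2]
j=5: stack[5] = 7+14 = 21 → [4, 5, 9, 10, 14, 21, 0, 2]
j=6: stack[6] = 0+21 = 21 → [4, 5, 9, 10, 14, 21, 21, 2]
j=7: stack[7] = 2+21 = 23 → [4, 5, 9, 10, 14, 21, 21, 23]
sum = 107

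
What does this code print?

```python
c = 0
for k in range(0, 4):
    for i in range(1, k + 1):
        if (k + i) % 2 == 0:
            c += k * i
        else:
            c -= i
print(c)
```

14

k=1,i=1: even sum, c = 0+1 = 1
k=2,i=1: odd sum, c = 1-1 = 0
k=2,i=2: even sum, c = 0+4 = 4
k=3,i=1: even sum, c = 4+3 = 7
k=3,i=2: odd sum, c = 7-2 = 5
k=3,i=3: even sum, c = 5+9 = 14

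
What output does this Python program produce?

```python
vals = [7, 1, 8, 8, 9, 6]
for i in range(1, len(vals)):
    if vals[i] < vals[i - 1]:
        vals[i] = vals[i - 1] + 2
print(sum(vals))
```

72

i=1: 1<7, vals[1] = 7+2 = 9 → [7, 9, 8, 8, 9, 6]
i=2: 8<9, vals[2] = 9+2 = 11 → [7, 9, 11, 8, 9, 6]
i=3: 8<11, vals[3] = 11+2 = 13 → [7, 9, 11, 13, 9, 6]
i=4: 9<13, vals[4] = 13+2 = 15 → [7, 9, 11, 13, 15, 6]
i=5: 6<15, vals[5] = 15+2 = 17 → [7, 9, 11, 13, 15, 17]
sum = 72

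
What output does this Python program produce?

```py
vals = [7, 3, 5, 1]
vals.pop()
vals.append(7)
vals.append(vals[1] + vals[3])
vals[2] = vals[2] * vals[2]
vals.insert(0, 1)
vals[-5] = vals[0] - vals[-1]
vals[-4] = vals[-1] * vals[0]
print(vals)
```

pop() removes 1 → [7, 3, 5]
append 7 → [7, 3, 5, 7]
append vals[1]+vals[3] = 3+7 = 10 → [7, 3, 5, 7, 10]
vals[2] = vals[2]*vals[2] = 5*5 = 25 → [7, 3, 25, 7, 10]
insert 1 at 0 → [1, 7, 3, 25, 7, 10]
vals[-5] = vals[0]-vals[-1] = 1-10 = -9 → [1, -9, 3, 25, 7, 10]
vals[-4] = vals[-1]*vals[0] = 10*1 = 10 → [1, -9, 10, 25, 7, 10]

[1, -9, 10, 25, 7, 10]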